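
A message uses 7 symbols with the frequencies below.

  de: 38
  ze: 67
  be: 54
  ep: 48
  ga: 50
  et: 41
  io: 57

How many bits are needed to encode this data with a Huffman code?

998

Greedily combine the two least-frequent nodes:
de(38) + et(41) → 79
ep(48) + ga(50) → 98
be(54) + io(57) → 111
ze(67) + 79 → 146
98 + 111 → 209
146 + 209 → 355
The encoded length is the sum of every internal node's weight: 79 + 98 + 111 + 146 + 209 + 355 = 998 bits.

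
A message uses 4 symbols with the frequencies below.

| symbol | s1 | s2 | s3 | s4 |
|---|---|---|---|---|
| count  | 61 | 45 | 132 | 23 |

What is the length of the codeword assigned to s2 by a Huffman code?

Huffman merges, smallest pair first:
combine s4(23), s2(45) → 68
combine s1(61), 68 → 129
combine 129, s3(132) → 261
The subtree containing s2 is merged 3 times, so code length = 3.

3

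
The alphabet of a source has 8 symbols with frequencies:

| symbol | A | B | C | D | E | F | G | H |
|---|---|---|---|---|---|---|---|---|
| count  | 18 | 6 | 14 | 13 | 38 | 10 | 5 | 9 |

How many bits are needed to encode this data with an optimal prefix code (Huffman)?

312

Merge the two smallest weights repeatedly:
G(5) + B(6) → 11
H(9) + F(10) → 19
11 + D(13) → 24
C(14) + A(18) → 32
19 + 24 → 43
32 + E(38) → 70
43 + 70 → 113
Total encoded bits = sum of merged weights = 11 + 19 + 24 + 32 + 43 + 70 + 113 = 312.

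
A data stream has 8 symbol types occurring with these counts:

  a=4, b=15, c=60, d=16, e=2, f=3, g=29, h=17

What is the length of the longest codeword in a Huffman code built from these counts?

Merge the two lowest-weight nodes at each step:
merge e(2) and f(3): 5
merge a(4) and 5: 9
merge 9 and b(15): 24
merge d(16) and h(17): 33
merge 24 and g(29): 53
merge 33 and 53: 86
merge c(60) and 86: 146
The first pair merged (e, f) ends up deepest, at depth 6.

6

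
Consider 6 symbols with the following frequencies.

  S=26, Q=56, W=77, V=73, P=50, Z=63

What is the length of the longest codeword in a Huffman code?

Merge the two lowest-weight nodes at each step:
merge S(26) and P(50): 76
merge Q(56) and Z(63): 119
merge V(73) and 76: 149
merge W(77) and 119: 196
merge 149 and 196: 345
The rarest symbols sit at the bottom; the longest codeword is 3 bits.

3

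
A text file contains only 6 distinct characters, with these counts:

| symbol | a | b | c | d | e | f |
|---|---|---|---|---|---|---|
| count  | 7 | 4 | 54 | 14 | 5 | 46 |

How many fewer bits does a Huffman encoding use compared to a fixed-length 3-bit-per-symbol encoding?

129

Fixed-length: 3 bits × 130 symbols = 390 bits.
Huffman merges:
b(4) + e(5) → 9
a(7) + 9 → 16
d(14) + 16 → 30
30 + f(46) → 76
c(54) + 76 → 130
Huffman total = 9 + 16 + 30 + 76 + 130 = 261 bits.
Saving = 390 − 261 = 129 bits.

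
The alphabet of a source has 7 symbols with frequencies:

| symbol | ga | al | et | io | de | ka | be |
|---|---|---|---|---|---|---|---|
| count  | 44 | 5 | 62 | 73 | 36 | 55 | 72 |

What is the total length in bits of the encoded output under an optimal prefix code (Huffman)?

937

Merge the two smallest weights repeatedly:
merge al(5) and de(36): 41
merge 41 and ga(44): 85
merge ka(55) and et(62): 117
merge be(72) and io(73): 145
merge 85 and 117: 202
merge 145 and 202: 347
Each symbol's bit-cost is frequency × depth; summing gives 937 bits (equivalently 41 + 85 + 117 + 145 + 202 + 347).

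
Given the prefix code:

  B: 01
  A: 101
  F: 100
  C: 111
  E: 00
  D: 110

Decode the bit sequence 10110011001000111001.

Read left to right; each codeword is recognised as soon as it completes (prefix code):
  101→A | 100→F | 110→D | 01→B | 00→E | 01→B | 110→D | 01→B
Decoded message: AFDBEBDB

AFDBEBDB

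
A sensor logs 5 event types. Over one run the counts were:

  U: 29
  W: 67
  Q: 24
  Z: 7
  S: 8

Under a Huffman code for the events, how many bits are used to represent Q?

3

Build the tree from the bottom:
combine Z(7), S(8) → 15
combine 15, Q(24) → 39
combine U(29), 39 → 68
combine W(67), 68 → 135
The subtree containing Q is merged 3 times, so code length = 3.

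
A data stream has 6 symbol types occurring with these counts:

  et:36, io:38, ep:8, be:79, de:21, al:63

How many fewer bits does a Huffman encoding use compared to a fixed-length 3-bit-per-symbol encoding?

Fixed-length: 3 bits × 245 symbols = 735 bits.
Huffman merges:
ep(8) + de(21) → 29
29 + et(36) → 65
io(38) + al(63) → 101
65 + be(79) → 144
101 + 144 → 245
Huffman total = 29 + 65 + 101 + 144 + 245 = 584 bits.
Saving = 735 − 584 = 151 bits.

151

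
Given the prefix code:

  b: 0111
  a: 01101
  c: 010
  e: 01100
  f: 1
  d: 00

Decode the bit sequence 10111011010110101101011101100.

fbaaabe

Read left to right; each codeword is recognised as soon as it completes (prefix code):
  1→f | 0111→b | 01101→a | 01101→a | 01101→a | 0111→b | 01100→e
Decoded message: fbaaabe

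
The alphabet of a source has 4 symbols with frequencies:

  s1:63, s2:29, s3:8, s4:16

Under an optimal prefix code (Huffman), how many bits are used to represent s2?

Huffman merges, smallest pair first:
combine s3(8), s4(16) → 24
combine 24, s2(29) → 53
combine 53, s1(63) → 116
The subtree containing s2 is merged 2 times, so code length = 2.

2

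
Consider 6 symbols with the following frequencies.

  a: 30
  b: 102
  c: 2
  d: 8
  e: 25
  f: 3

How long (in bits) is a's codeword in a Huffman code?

2

Repeatedly merge the two smallest:
merge c(2) and f(3): 5
merge 5 and d(8): 13
merge 13 and e(25): 38
merge a(30) and 38: 68
merge 68 and b(102): 170
The subtree containing a is merged 2 times, so code length = 2.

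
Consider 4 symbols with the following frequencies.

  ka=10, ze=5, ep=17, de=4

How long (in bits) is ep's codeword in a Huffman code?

1

Repeatedly merge the two smallest:
combine de(4), ze(5) → 9
combine 9, ka(10) → 19
combine ep(17), 19 → 36
ep is merged only at the final step, so code length = 1.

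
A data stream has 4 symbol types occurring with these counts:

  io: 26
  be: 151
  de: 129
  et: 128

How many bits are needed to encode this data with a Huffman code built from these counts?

868

Greedily combine the two least-frequent nodes:
merge io(26) and et(128): 154
merge de(129) and be(151): 280
merge 154 and 280: 434
The encoded length is the sum of every internal node's weight: 154 + 280 + 434 = 868 bits.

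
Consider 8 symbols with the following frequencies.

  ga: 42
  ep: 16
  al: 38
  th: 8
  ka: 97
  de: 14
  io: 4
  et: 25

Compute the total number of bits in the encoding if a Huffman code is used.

617

Greedily combine the two least-frequent nodes:
combine io(4), th(8) → 12
combine 12, de(14) → 26
combine ep(16), et(25) → 41
combine 26, al(38) → 64
combine 41, ga(42) → 83
combine 64, 83 → 147
combine ka(97), 147 → 244
Total encoded bits = sum of merged weights = 12 + 26 + 41 + 64 + 83 + 147 + 244 = 617.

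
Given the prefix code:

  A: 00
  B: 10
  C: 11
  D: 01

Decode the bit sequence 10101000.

BBBA

Read left to right; each codeword is recognised as soon as it completes (prefix code):
  10→B | 10→B | 10→B | 00→A
Decoded message: BBBA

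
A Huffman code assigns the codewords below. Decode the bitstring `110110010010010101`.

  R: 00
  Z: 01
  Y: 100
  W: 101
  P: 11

Read left to right; each codeword is recognised as soon as it completes (prefix code):
  11→P | 01→Z | 100→Y | 100→Y | 100→Y | 101→W | 01→Z
Decoded message: PZYYYWZ

PZYYYWZ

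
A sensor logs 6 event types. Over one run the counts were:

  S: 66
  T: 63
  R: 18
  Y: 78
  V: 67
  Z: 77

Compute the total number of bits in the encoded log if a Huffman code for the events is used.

952

Greedily combine the two least-frequent nodes:
merge R(18) and T(63): 81
merge S(66) and V(67): 133
merge Z(77) and Y(78): 155
merge 81 and 133: 214
merge 155 and 214: 369
Each symbol's bit-cost is frequency × depth; summing gives 952 bits (equivalently 81 + 133 + 155 + 214 + 369).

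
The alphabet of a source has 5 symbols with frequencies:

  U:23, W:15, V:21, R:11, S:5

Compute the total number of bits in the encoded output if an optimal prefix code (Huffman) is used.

Merge the two smallest weights repeatedly:
merge S(5) and R(11): 16
merge W(15) and 16: 31
merge V(21) and U(23): 44
merge 31 and 44: 75
Total encoded bits = sum of merged weights = 16 + 31 + 44 + 75 = 166.

166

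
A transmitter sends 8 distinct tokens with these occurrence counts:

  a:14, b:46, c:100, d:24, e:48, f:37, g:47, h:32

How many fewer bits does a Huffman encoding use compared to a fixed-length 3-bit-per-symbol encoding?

62

Fixed-length: 3 bits × 348 symbols = 1044 bits.
Huffman merges:
combine a(14), d(24) → 38
combine h(32), f(37) → 69
combine 38, b(46) → 84
combine g(47), e(48) → 95
combine 69, 84 → 153
combine 95, c(100) → 195
combine 153, 195 → 348
Huffman total = 38 + 69 + 84 + 95 + 153 + 195 + 348 = 982 bits.
Saving = 1044 − 982 = 62 bits.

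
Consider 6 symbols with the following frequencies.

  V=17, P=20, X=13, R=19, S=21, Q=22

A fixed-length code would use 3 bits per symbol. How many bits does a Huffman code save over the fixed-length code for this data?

Fixed-length: 3 bits × 112 symbols = 336 bits.
Huffman merges:
merge X(13) and V(17): 30
merge R(19) and P(20): 39
merge S(21) and Q(22): 43
merge 30 and 39: 69
merge 43 and 69: 112
Huffman total = 30 + 39 + 43 + 69 + 112 = 293 bits.
Saving = 336 − 293 = 43 bits.

43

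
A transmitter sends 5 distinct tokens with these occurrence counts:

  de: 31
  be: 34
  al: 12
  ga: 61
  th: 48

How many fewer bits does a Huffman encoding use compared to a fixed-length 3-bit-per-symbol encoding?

143

Fixed-length: 3 bits × 186 symbols = 558 bits.
Huffman merges:
merge al(12) and de(31): 43
merge be(34) and 43: 77
merge th(48) and ga(61): 109
merge 77 and 109: 186
Huffman total = 43 + 77 + 109 + 186 = 415 bits.
Saving = 558 − 415 = 143 bits.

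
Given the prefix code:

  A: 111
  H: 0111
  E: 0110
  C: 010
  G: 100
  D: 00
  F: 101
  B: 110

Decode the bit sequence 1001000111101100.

Read left to right; each codeword is recognised as soon as it completes (prefix code):
  100→G | 100→G | 0111→H | 101→F | 100→G
Decoded message: GGHFG

GGHFG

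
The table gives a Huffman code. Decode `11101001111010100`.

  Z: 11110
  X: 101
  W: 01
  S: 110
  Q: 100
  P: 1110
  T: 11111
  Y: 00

PQZXY

Read left to right; each codeword is recognised as soon as it completes (prefix code):
  1110→P | 100→Q | 11110→Z | 101→X | 00→Y
Decoded message: PQZXY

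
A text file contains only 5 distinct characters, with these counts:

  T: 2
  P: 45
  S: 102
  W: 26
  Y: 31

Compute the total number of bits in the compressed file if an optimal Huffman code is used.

397

Greedily combine the two least-frequent nodes:
T(2) + W(26) → 28
28 + Y(31) → 59
P(45) + 59 → 104
S(102) + 104 → 206
Each symbol's bit-cost is frequency × depth; summing gives 397 bits (equivalently 28 + 59 + 104 + 206).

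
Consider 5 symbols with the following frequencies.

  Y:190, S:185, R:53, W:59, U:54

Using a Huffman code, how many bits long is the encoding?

Greedily combine the two least-frequent nodes:
merge R(53) and U(54): 107
merge W(59) and 107: 166
merge 166 and S(185): 351
merge Y(190) and 351: 541
Total encoded bits = sum of merged weights = 107 + 166 + 351 + 541 = 1165.

1165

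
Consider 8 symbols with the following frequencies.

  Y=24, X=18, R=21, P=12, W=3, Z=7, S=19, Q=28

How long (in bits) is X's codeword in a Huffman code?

Huffman merges, smallest pair first:
merge W(3) and Z(7): 10
merge 10 and P(12): 22
merge X(18) and S(19): 37
merge R(21) and 22: 43
merge Y(24) and Q(28): 52
merge 37 and 43: 80
merge 52 and 80: 132
X sits 3 levels below the root, so its codeword is 3 bits.

3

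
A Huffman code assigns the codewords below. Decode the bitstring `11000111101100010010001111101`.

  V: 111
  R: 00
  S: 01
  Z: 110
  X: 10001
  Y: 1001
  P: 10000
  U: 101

ZRVUXRXVU

Read left to right; each codeword is recognised as soon as it completes (prefix code):
  110→Z | 00→R | 111→V | 101→U | 10001→X | 00→R | 10001→X | 111→V | 101→U
Decoded message: ZRVUXRXVU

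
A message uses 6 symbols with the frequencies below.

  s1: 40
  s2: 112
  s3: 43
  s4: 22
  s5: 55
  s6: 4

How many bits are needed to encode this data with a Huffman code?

630

Greedily combine the two least-frequent nodes:
s6(4) + s4(22) → 26
26 + s1(40) → 66
s3(43) + s5(55) → 98
66 + 98 → 164
s2(112) + 164 → 276
The encoded length is the sum of every internal node's weight: 26 + 66 + 98 + 164 + 276 = 630 bits.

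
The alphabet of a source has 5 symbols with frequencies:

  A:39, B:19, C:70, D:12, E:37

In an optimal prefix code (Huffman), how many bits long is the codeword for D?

Repeatedly merge the two smallest:
combine D(12), B(19) → 31
combine 31, E(37) → 68
combine A(39), 68 → 107
combine C(70), 107 → 177
D sits 4 levels below the root, so its codeword is 4 bits.

4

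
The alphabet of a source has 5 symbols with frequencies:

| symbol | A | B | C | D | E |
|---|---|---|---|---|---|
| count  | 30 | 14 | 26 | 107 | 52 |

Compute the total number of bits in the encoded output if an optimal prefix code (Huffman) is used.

461

Greedily combine the two least-frequent nodes:
merge B(14) and C(26): 40
merge A(30) and 40: 70
merge E(52) and 70: 122
merge D(107) and 122: 229
The encoded length is the sum of every internal node's weight: 40 + 70 + 122 + 229 = 461 bits.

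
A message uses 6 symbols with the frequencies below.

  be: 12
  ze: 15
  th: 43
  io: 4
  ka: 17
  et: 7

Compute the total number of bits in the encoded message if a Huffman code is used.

Merge the two smallest weights repeatedly:
io(4) + et(7) → 11
11 + be(12) → 23
ze(15) + ka(17) → 32
23 + 32 → 55
th(43) + 55 → 98
Total encoded bits = sum of merged weights = 11 + 23 + 32 + 55 + 98 = 219.

219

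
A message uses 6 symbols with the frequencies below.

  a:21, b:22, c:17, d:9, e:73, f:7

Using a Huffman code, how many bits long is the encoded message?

Merge the two smallest weights repeatedly:
f(7) + d(9) → 16
16 + c(17) → 33
a(21) + b(22) → 43
33 + 43 → 76
e(73) + 76 → 149
Total encoded bits = sum of merged weights = 16 + 33 + 43 + 76 + 149 = 317.

317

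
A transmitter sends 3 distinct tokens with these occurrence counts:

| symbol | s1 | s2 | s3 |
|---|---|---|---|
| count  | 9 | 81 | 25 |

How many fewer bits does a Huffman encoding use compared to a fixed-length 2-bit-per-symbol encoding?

81

Fixed-length: 2 bits × 115 symbols = 230 bits.
Huffman merges:
s1(9) + s3(25) → 34
34 + s2(81) → 115
Huffman total = 34 + 115 = 149 bits.
Saving = 230 − 149 = 81 bits.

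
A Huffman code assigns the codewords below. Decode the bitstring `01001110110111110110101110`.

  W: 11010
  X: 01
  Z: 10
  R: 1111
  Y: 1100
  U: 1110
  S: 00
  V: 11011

XSUVUWU

Read left to right; each codeword is recognised as soon as it completes (prefix code):
  01→X | 00→S | 1110→U | 11011→V | 1110→U | 11010→W | 1110→U
Decoded message: XSUVUWU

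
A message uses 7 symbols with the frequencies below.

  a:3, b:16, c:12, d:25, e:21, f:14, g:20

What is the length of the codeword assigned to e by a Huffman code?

Repeatedly merge the two smallest:
merge a(3) and c(12): 15
merge f(14) and 15: 29
merge b(16) and g(20): 36
merge e(21) and d(25): 46
merge 29 and 36: 65
merge 46 and 65: 111
The subtree containing e is merged 2 times, so code length = 2.

2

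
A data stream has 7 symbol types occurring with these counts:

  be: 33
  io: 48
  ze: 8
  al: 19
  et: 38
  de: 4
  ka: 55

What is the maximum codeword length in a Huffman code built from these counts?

Merge the two lowest-weight nodes at each step:
merge de(4) and ze(8): 12
merge 12 and al(19): 31
merge 31 and be(33): 64
merge et(38) and io(48): 86
merge ka(55) and 64: 119
merge 86 and 119: 205
The rarest symbols sit at the bottom; the longest codeword is 5 bits.

5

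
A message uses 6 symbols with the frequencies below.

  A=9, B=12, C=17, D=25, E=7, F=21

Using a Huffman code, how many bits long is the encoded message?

226

Greedily combine the two least-frequent nodes:
combine E(7), A(9) → 16
combine B(12), 16 → 28
combine C(17), F(21) → 38
combine D(25), 28 → 53
combine 38, 53 → 91
The encoded length is the sum of every internal node's weight: 16 + 28 + 38 + 53 + 91 = 226 bits.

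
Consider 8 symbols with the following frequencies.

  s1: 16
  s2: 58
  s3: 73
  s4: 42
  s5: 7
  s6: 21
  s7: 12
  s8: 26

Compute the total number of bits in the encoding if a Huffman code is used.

Merge the two smallest weights repeatedly:
merge s5(7) and s7(12): 19
merge s1(16) and 19: 35
merge s6(21) and s8(26): 47
merge 35 and s4(42): 77
merge 47 and s2(58): 105
merge s3(73) and 77: 150
merge 105 and 150: 255
Each symbol's bit-cost is frequency × depth; summing gives 688 bits (equivalently 19 + 35 + 47 + 77 + 105 + 150 + 255).

688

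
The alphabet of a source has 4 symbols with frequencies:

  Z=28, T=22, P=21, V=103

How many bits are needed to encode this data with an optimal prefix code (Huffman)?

288

Merge the two smallest weights repeatedly:
combine P(21), T(22) → 43
combine Z(28), 43 → 71
combine 71, V(103) → 174
Each symbol's bit-cost is frequency × depth; summing gives 288 bits (equivalently 43 + 71 + 174).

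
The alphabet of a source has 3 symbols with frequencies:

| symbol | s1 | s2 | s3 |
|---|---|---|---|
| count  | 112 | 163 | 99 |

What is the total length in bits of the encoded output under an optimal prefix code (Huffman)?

Greedily combine the two least-frequent nodes:
merge s3(99) and s1(112): 211
merge s2(163) and 211: 374
Each symbol's bit-cost is frequency × depth; summing gives 585 bits (equivalently 211 + 374).

585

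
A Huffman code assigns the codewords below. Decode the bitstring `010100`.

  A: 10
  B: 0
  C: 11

Read left to right; each codeword is recognised as soon as it completes (prefix code):
  0→B | 10→A | 10→A | 0→B
Decoded message: BAAB

BAAB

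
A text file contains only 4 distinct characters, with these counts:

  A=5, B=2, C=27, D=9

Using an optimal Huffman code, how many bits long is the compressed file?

Build the Huffman tree bottom-up:
B(2) + A(5) → 7
7 + D(9) → 16
16 + C(27) → 43
Total encoded bits = sum of merged weights = 7 + 16 + 43 = 66.

66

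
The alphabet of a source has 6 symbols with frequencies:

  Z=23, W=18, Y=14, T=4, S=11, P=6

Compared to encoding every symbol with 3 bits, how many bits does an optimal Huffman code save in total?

45

Fixed-length: 3 bits × 76 symbols = 228 bits.
Huffman merges:
merge T(4) and P(6): 10
merge 10 and S(11): 21
merge Y(14) and W(18): 32
merge 21 and Z(23): 44
merge 32 and 44: 76
Huffman total = 10 + 21 + 32 + 44 + 76 = 183 bits.
Saving = 228 − 183 = 45 bits.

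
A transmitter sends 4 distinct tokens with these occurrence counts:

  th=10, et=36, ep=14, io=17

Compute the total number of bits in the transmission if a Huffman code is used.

Build the Huffman tree bottom-up:
merge th(10) and ep(14): 24
merge io(17) and 24: 41
merge et(36) and 41: 77
Total encoded bits = sum of merged weights = 24 + 41 + 77 = 142.

142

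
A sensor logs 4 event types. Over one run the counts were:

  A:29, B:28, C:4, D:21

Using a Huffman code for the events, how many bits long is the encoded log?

160

Build the Huffman tree bottom-up:
C(4) + D(21) → 25
25 + B(28) → 53
A(29) + 53 → 82
Each symbol's bit-cost is frequency × depth; summing gives 160 bits (equivalently 25 + 53 + 82).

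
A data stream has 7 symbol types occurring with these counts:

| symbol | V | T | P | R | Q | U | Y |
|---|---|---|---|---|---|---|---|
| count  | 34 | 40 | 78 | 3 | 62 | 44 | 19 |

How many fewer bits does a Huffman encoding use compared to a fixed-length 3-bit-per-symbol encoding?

Fixed-length: 3 bits × 280 symbols = 840 bits.
Huffman merges:
R(3) + Y(19) → 22
22 + V(34) → 56
T(40) + U(44) → 84
56 + Q(62) → 118
P(78) + 84 → 162
118 + 162 → 280
Huffman total = 22 + 56 + 84 + 118 + 162 + 280 = 722 bits.
Saving = 840 − 722 = 118 bits.

118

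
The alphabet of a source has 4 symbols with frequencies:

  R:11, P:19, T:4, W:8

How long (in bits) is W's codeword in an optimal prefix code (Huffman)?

3

Huffman merges, smallest pair first:
merge T(4) and W(8): 12
merge R(11) and 12: 23
merge P(19) and 23: 42
W sits 3 levels below the root, so its codeword is 3 bits.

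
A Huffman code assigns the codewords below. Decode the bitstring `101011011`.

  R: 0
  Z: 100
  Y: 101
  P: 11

Read left to right; each codeword is recognised as soon as it completes (prefix code):
  101→Y | 0→R | 11→P | 0→R | 11→P
Decoded message: YRPRP

YRPRP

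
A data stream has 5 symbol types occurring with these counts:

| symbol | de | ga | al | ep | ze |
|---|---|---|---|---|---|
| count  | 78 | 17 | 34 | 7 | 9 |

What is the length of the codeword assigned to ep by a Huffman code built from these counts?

4

Huffman merges, smallest pair first:
combine ep(7), ze(9) → 16
combine 16, ga(17) → 33
combine 33, al(34) → 67
combine 67, de(78) → 145
ep sits 4 levels below the root, so its codeword is 4 bits.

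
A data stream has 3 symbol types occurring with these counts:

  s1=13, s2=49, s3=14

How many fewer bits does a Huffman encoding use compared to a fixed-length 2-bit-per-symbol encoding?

Fixed-length: 2 bits × 76 symbols = 152 bits.
Huffman merges:
s1(13) + s3(14) → 27
27 + s2(49) → 76
Huffman total = 27 + 76 = 103 bits.
Saving = 152 − 103 = 49 bits.

49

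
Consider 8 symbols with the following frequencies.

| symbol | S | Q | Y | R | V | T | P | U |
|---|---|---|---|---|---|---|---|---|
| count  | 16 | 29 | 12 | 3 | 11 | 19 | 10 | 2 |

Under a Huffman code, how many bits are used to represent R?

Repeatedly merge the two smallest:
U(2) + R(3) → 5
5 + P(10) → 15
V(11) + Y(12) → 23
15 + S(16) → 31
T(19) + 23 → 42
Q(29) + 31 → 60
42 + 60 → 102
R's leaf is at depth 5, giving a 5-bit codeword.

5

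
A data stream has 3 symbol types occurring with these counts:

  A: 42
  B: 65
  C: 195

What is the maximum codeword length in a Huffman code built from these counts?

2

Merge the two lowest-weight nodes at each step:
A(42) + B(65) → 107
107 + C(195) → 302
Maximum depth reached is 2.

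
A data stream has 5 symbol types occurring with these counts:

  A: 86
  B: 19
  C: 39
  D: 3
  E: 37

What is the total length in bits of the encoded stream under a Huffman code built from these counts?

Greedily combine the two least-frequent nodes:
D(3) + B(19) → 22
22 + E(37) → 59
C(39) + 59 → 98
A(86) + 98 → 184
The encoded length is the sum of every internal node's weight: 22 + 59 + 98 + 184 = 363 bits.

363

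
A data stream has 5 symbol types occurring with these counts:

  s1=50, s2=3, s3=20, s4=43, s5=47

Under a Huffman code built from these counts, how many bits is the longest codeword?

3

Merge the two lowest-weight nodes at each step:
merge s2(3) and s3(20): 23
merge 23 and s4(43): 66
merge s5(47) and s1(50): 97
merge 66 and 97: 163
The rarest symbols sit at the bottom; the longest codeword is 3 bits.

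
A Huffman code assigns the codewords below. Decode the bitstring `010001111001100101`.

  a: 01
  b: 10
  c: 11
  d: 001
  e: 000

aeccdbaa

Read left to right; each codeword is recognised as soon as it completes (prefix code):
  01→a | 000→e | 11→c | 11→c | 001→d | 10→b | 01→a | 01→a
Decoded message: aeccdbaa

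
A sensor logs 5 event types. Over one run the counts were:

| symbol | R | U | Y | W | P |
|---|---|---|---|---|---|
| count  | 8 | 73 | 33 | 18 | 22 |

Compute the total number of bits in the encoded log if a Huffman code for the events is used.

Greedily combine the two least-frequent nodes:
R(8) + W(18) → 26
P(22) + 26 → 48
Y(33) + 48 → 81
U(73) + 81 → 154
Each symbol's bit-cost is frequency × depth; summing gives 309 bits (equivalently 26 + 48 + 81 + 154).

309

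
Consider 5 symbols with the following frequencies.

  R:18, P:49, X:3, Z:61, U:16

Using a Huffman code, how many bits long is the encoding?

Build the Huffman tree bottom-up:
X(3) + U(16) → 19
R(18) + 19 → 37
37 + P(49) → 86
Z(61) + 86 → 147
Each symbol's bit-cost is frequency × depth; summing gives 289 bits (equivalently 19 + 37 + 86 + 147).

289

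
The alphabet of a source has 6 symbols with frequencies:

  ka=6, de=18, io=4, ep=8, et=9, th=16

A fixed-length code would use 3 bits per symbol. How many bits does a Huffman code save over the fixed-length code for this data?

Fixed-length: 3 bits × 61 symbols = 183 bits.
Huffman merges:
io(4) + ka(6) → 10
ep(8) + et(9) → 17
10 + th(16) → 26
17 + de(18) → 35
26 + 35 → 61
Huffman total = 10 + 17 + 26 + 35 + 61 = 149 bits.
Saving = 183 − 149 = 34 bits.

34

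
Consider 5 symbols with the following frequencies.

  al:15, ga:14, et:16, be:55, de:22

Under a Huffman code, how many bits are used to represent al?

3

Build the tree from the bottom:
merge ga(14) and al(15): 29
merge et(16) and de(22): 38
merge 29 and 38: 67
merge be(55) and 67: 122
The subtree containing al is merged 3 times, so code length = 3.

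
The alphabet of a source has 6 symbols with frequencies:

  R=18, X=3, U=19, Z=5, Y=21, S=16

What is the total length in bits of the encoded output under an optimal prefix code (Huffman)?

Merge the two smallest weights repeatedly:
merge X(3) and Z(5): 8
merge 8 and S(16): 24
merge R(18) and U(19): 37
merge Y(21) and 24: 45
merge 37 and 45: 82
Total encoded bits = sum of merged weights = 8 + 24 + 37 + 45 + 82 = 196.

196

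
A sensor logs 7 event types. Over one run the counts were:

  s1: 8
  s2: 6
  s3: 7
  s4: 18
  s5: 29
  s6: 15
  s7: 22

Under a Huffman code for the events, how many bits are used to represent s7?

Build the tree from the bottom:
s2(6) + s3(7) → 13
s1(8) + 13 → 21
s6(15) + s4(18) → 33
21 + s7(22) → 43
s5(29) + 33 → 62
43 + 62 → 105
s7's leaf is at depth 2, giving a 2-bit codeword.

2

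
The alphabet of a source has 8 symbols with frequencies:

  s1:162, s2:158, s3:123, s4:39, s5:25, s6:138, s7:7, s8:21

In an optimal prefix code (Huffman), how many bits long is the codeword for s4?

4

Build the tree from the bottom:
combine s7(7), s8(21) → 28
combine s5(25), 28 → 53
combine s4(39), 53 → 92
combine 92, s3(123) → 215
combine s6(138), s2(158) → 296
combine s1(162), 215 → 377
combine 296, 377 → 673
The subtree containing s4 is merged 4 times, so code length = 4.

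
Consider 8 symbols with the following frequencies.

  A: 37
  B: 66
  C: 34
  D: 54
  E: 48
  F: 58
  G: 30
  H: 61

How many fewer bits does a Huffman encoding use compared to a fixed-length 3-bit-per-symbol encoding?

Fixed-length: 3 bits × 388 symbols = 1164 bits.
Huffman merges:
combine G(30), C(34) → 64
combine A(37), E(48) → 85
combine D(54), F(58) → 112
combine H(61), 64 → 125
combine B(66), 85 → 151
combine 112, 125 → 237
combine 151, 237 → 388
Huffman total = 64 + 85 + 112 + 125 + 151 + 237 + 388 = 1162 bits.
Saving = 1164 − 1162 = 2 bits.

2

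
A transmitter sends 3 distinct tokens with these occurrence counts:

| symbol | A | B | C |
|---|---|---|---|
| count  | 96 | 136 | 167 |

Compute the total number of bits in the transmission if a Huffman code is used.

Build the Huffman tree bottom-up:
A(96) + B(136) → 232
C(167) + 232 → 399
Total encoded bits = sum of merged weights = 232 + 399 = 631.

631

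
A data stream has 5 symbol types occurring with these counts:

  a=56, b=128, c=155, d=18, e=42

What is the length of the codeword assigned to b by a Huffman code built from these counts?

2

Huffman merges, smallest pair first:
merge d(18) and e(42): 60
merge a(56) and 60: 116
merge 116 and b(128): 244
merge c(155) and 244: 399
b sits 2 levels below the root, so its codeword is 2 bits.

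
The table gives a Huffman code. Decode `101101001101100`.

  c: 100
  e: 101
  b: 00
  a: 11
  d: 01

Read left to right; each codeword is recognised as soon as it completes (prefix code):
  101→e | 101→e | 00→b | 11→a | 01→d | 100→c
Decoded message: eebadc

eebadc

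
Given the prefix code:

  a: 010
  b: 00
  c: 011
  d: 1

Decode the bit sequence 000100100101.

Read left to right; each codeword is recognised as soon as it completes (prefix code):
  00→b | 010→a | 010→a | 010→a | 1→d
Decoded message: baaad

baaad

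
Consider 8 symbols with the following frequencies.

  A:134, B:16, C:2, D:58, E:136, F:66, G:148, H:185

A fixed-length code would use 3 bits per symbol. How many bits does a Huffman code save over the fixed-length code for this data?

Fixed-length: 3 bits × 745 symbols = 2235 bits.
Huffman merges:
C(2) + B(16) → 18
18 + D(58) → 76
F(66) + 76 → 142
A(134) + E(136) → 270
142 + G(148) → 290
H(185) + 270 → 455
290 + 455 → 745
Huffman total = 18 + 76 + 142 + 270 + 290 + 455 + 745 = 1996 bits.
Saving = 2235 − 1996 = 239 bits.

239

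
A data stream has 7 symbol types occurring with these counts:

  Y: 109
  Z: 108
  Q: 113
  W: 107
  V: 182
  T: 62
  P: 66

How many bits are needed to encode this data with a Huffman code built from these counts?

Merge the two smallest weights repeatedly:
T(62) + P(66) → 128
W(107) + Z(108) → 215
Y(109) + Q(113) → 222
128 + V(182) → 310
215 + 222 → 437
310 + 437 → 747
Each symbol's bit-cost is frequency × depth; summing gives 2059 bits (equivalently 128 + 215 + 222 + 310 + 437 + 747).

2059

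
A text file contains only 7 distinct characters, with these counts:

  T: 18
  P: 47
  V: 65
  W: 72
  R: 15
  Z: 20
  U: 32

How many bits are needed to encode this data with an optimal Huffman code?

703

Merge the two smallest weights repeatedly:
combine R(15), T(18) → 33
combine Z(20), U(32) → 52
combine 33, P(47) → 80
combine 52, V(65) → 117
combine W(72), 80 → 152
combine 117, 152 → 269
Total encoded bits = sum of merged weights = 33 + 52 + 80 + 117 + 152 + 269 = 703.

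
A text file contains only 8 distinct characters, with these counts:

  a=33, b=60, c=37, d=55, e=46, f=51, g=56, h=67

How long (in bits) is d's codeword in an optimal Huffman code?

Huffman merges, smallest pair first:
merge a(33) and c(37): 70
merge e(46) and f(51): 97
merge d(55) and g(56): 111
merge b(60) and h(67): 127
merge 70 and 97: 167
merge 111 and 127: 238
merge 167 and 238: 405
d sits 3 levels below the root, so its codeword is 3 bits.

3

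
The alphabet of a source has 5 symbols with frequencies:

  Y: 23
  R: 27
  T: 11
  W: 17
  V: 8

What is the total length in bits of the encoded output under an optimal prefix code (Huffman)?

Build the Huffman tree bottom-up:
V(8) + T(11) → 19
W(17) + 19 → 36
Y(23) + R(27) → 50
36 + 50 → 86
The encoded length is the sum of every internal node's weight: 19 + 36 + 50 + 86 = 191 bits.

191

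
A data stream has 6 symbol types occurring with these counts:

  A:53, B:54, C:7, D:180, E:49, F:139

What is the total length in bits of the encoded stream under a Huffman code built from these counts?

Greedily combine the two least-frequent nodes:
C(7) + E(49) → 56
A(53) + B(54) → 107
56 + 107 → 163
F(139) + 163 → 302
D(180) + 302 → 482
Each symbol's bit-cost is frequency × depth; summing gives 1110 bits (equivalently 56 + 107 + 163 + 302 + 482).

1110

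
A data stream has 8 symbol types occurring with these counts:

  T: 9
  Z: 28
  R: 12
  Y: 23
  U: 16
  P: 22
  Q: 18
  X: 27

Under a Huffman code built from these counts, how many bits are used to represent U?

Huffman merges, smallest pair first:
T(9) + R(12) → 21
U(16) + Q(18) → 34
21 + P(22) → 43
Y(23) + X(27) → 50
Z(28) + 34 → 62
43 + 50 → 93
62 + 93 → 155
U's leaf is at depth 3, giving a 3-bit codeword.

3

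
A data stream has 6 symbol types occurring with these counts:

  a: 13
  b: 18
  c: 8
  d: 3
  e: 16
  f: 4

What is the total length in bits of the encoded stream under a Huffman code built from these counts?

Merge the two smallest weights repeatedly:
combine d(3), f(4) → 7
combine 7, c(8) → 15
combine a(13), 15 → 28
combine e(16), b(18) → 34
combine 28, 34 → 62
The encoded length is the sum of every internal node's weight: 7 + 15 + 28 + 34 + 62 = 146 bits.

146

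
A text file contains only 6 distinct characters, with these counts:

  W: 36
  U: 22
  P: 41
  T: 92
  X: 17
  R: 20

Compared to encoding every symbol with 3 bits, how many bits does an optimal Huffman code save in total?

Fixed-length: 3 bits × 228 symbols = 684 bits.
Huffman merges:
X(17) + R(20) → 37
U(22) + W(36) → 58
37 + P(41) → 78
58 + 78 → 136
T(92) + 136 → 228
Huffman total = 37 + 58 + 78 + 136 + 228 = 537 bits.
Saving = 684 − 537 = 147 bits.

147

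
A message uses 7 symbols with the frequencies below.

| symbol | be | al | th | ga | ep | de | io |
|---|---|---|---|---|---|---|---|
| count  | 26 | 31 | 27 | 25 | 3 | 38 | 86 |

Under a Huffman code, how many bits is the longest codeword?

Merge the two lowest-weight nodes at each step:
merge ep(3) and ga(25): 28
merge be(26) and th(27): 53
merge 28 and al(31): 59
merge de(38) and 53: 91
merge 59 and io(86): 145
merge 91 and 145: 236
The first pair merged (ep, ga) ends up deepest, at depth 4.

4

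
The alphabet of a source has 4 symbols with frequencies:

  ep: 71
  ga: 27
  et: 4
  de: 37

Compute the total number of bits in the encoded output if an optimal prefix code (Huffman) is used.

Build the Huffman tree bottom-up:
merge et(4) and ga(27): 31
merge 31 and de(37): 68
merge 68 and ep(71): 139
The encoded length is the sum of every internal node's weight: 31 + 68 + 139 = 238 bits.

238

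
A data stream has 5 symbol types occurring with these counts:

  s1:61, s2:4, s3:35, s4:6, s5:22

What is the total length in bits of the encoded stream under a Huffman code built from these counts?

Greedily combine the two least-frequent nodes:
merge s2(4) and s4(6): 10
merge 10 and s5(22): 32
merge 32 and s3(35): 67
merge s1(61) and 67: 128
The encoded length is the sum of every internal node's weight: 10 + 32 + 67 + 128 = 237 bits.

237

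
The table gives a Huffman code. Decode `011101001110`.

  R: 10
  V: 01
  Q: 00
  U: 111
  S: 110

VSRVS

Read left to right; each codeword is recognised as soon as it completes (prefix code):
  01→V | 110→S | 10→R | 01→V | 110→S
Decoded message: VSRVS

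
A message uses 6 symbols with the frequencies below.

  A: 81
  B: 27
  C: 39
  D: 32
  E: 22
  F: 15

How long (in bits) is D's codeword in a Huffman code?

3

Build the tree from the bottom:
F(15) + E(22) → 37
B(27) + D(32) → 59
37 + C(39) → 76
59 + 76 → 135
A(81) + 135 → 216
The subtree containing D is merged 3 times, so code length = 3.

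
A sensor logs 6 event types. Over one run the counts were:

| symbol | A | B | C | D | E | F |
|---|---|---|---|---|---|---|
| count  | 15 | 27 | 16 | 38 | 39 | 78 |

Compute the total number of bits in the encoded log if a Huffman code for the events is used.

514

Merge the two smallest weights repeatedly:
A(15) + C(16) → 31
B(27) + 31 → 58
D(38) + E(39) → 77
58 + 77 → 135
F(78) + 135 → 213
The encoded length is the sum of every internal node's weight: 31 + 58 + 77 + 135 + 213 = 514 bits.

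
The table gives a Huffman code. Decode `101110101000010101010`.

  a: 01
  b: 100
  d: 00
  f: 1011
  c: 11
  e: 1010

febdee

Read left to right; each codeword is recognised as soon as it completes (prefix code):
  1011→f | 1010→e | 100→b | 00→d | 1010→e | 1010→e
Decoded message: febdee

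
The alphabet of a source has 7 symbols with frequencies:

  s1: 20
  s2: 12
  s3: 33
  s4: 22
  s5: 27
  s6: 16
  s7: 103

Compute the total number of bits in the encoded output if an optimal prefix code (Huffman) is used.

563

Build the Huffman tree bottom-up:
combine s2(12), s6(16) → 28
combine s1(20), s4(22) → 42
combine s5(27), 28 → 55
combine s3(33), 42 → 75
combine 55, 75 → 130
combine s7(103), 130 → 233
The encoded length is the sum of every internal node's weight: 28 + 42 + 55 + 75 + 130 + 233 = 563 bits.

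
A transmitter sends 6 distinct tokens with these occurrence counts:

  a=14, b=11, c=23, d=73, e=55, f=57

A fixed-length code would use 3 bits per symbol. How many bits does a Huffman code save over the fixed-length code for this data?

160

Fixed-length: 3 bits × 233 symbols = 699 bits.
Huffman merges:
combine b(11), a(14) → 25
combine c(23), 25 → 48
combine 48, e(55) → 103
combine f(57), d(73) → 130
combine 103, 130 → 233
Huffman total = 25 + 48 + 103 + 130 + 233 = 539 bits.
Saving = 699 − 539 = 160 bits.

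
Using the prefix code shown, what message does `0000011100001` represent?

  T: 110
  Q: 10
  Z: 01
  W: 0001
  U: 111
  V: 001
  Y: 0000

Read left to right; each codeword is recognised as soon as it completes (prefix code):
  0000→Y | 01→Z | 110→T | 0001→W
Decoded message: YZTW

YZTW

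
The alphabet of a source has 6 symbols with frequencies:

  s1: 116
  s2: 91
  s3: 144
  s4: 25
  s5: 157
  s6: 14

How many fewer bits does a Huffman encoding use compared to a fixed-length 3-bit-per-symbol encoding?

378

Fixed-length: 3 bits × 547 symbols = 1641 bits.
Huffman merges:
combine s6(14), s4(25) → 39
combine 39, s2(91) → 130
combine s1(116), 130 → 246
combine s3(144), s5(157) → 301
combine 246, 301 → 547
Huffman total = 39 + 130 + 246 + 301 + 547 = 1263 bits.
Saving = 1641 − 1263 = 378 bits.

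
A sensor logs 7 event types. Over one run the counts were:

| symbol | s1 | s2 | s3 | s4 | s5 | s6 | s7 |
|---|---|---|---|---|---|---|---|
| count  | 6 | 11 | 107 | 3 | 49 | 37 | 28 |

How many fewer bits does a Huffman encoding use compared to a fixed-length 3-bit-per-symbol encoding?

186

Fixed-length: 3 bits × 241 symbols = 723 bits.
Huffman merges:
combine s4(3), s1(6) → 9
combine 9, s2(11) → 20
combine 20, s7(28) → 48
combine s6(37), 48 → 85
combine s5(49), 85 → 134
combine s3(107), 134 → 241
Huffman total = 9 + 20 + 48 + 85 + 134 + 241 = 537 bits.
Saving = 723 − 537 = 186 bits.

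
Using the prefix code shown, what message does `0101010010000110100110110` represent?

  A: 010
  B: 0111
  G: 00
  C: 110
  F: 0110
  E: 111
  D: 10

ADDAGFDFC

Read left to right; each codeword is recognised as soon as it completes (prefix code):
  010→A | 10→D | 10→D | 010→A | 00→G | 0110→F | 10→D | 0110→F | 110→C
Decoded message: ADDAGFDFC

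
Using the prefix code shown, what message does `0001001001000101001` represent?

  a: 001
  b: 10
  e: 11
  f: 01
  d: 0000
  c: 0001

Read left to right; each codeword is recognised as soon as it completes (prefix code):
  0001→c | 001→a | 001→a | 0001→c | 01→f | 001→a
Decoded message: caacfa

caacfa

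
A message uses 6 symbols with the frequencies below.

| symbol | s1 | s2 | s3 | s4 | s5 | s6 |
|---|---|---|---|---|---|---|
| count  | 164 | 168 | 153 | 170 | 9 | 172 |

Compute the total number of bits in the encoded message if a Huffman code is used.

Merge the two smallest weights repeatedly:
s5(9) + s3(153) → 162
162 + s1(164) → 326
s2(168) + s4(170) → 338
s6(172) + 326 → 498
338 + 498 → 836
The encoded length is the sum of every internal node's weight: 162 + 326 + 338 + 498 + 836 = 2160 bits.

2160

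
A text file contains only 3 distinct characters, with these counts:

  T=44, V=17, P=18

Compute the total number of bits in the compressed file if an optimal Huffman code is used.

114

Merge the two smallest weights repeatedly:
combine V(17), P(18) → 35
combine 35, T(44) → 79
The encoded length is the sum of every internal node's weight: 35 + 79 = 114 bits.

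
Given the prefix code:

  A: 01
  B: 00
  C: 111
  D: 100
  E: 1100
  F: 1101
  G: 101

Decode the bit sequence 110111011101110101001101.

FFFFABF

Read left to right; each codeword is recognised as soon as it completes (prefix code):
  1101→F | 1101→F | 1101→F | 1101→F | 01→A | 00→B | 1101→F
Decoded message: FFFFABF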